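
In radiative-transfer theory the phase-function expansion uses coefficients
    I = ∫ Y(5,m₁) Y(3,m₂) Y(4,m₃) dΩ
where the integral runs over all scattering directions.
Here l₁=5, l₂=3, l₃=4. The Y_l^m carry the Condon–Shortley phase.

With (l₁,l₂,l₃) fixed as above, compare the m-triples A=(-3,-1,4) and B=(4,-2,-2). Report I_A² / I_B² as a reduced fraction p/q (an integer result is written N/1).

Shared (l₁,l₂,l₃)=(5,3,4): N and (l;000)² cancel in I_A²/I_B².
A: Δ = 4!·6!·2!/13! = 1/180180; Racah Σ t=2..2: t=2:+1/5760 = 1/5760; ⇒ 3j(5 3 4; -3 -1 4)² = 56/2145, sgn +1
B: Δ = 4!·6!·2!/13! = 1/180180; Racah Σ t=0..1: t=0:+1/2880 t=1:−1/8640 = 1/4320; ⇒ 3j(5 3 4; 4 -2 -2)² = 8/429, sgn +1
I_A²/I_B² = (56/2145)/(8/429) = 7/5

7/5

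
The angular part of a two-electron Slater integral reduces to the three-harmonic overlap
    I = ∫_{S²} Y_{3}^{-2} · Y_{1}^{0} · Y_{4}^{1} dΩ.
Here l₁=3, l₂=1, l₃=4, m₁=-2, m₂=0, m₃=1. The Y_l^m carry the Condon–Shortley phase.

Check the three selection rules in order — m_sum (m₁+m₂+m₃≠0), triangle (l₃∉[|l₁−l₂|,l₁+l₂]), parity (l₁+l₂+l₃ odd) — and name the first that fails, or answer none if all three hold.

azimuthal sum: -2 + 0 + 1 = -1  ✗
2 ≤ 4 ≤ 4 (triangle on l)
L = 3 + 1 + 4 = 8 (even)

m_sum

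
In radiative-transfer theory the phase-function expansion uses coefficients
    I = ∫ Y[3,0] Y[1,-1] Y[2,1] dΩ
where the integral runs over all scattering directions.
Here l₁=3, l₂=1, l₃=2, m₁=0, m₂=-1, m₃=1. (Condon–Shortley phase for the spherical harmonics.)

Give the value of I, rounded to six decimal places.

0.143048

Checks pass: Σm=0; 6 even; l₃=2∈[2,4].
(2·3+1)(2·1+1)(2·2+1) = 105
Δ: 2! 4! 0! / 7! → 1/105
sum: t=1:−1/4 = -1/4
3j²(3 1 2; 0 0 0) = Δ·Π!·Σ² = 3/35  (sign -1)
sum: t=0:+1/12 = 1/12
3j²(3 1 2; 0 -1 1) = Δ·Π!·Σ² = 1/35  (sign -1)
combine: 4πI² = 105·3/35·1/35 = 9/35
take √, sign +1: I = 0.14304817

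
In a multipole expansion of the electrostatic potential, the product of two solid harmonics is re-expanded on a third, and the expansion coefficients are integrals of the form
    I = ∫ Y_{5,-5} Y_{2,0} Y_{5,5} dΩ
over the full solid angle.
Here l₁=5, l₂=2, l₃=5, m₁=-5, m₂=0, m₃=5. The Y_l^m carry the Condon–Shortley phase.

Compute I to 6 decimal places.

m-sum 0 ✓  L=12 even ✓  3≤5≤7 ✓
Π(2lᵢ+1) = 11×5×11 = 605
triangle coeff Δ(5,2,5) = 1/38610
Σ_t [0,2]: t=0:+1/2880 t=1:−1/576 t=2:+1/2880 = -1/960
(3j)²=10/429 [(5 2 5; 0 0 0)], sign=+1
Σ_t [2,2]: t=2:+1/161280 = 1/161280
(3j)²=15/286 [(5 2 5; -5 0 5)], sign=+1
⇒ 4πI² = 125/169
I = (+1)√(125/169/(4π)) = 0.24260890

0.242609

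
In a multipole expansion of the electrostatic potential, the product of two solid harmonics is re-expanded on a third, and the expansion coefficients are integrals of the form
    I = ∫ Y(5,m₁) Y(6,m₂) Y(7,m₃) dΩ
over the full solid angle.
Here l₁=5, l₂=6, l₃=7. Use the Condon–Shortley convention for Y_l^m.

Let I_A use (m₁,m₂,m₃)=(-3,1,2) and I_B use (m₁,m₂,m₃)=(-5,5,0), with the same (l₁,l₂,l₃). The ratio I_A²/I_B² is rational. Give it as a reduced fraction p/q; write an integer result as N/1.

Shared (l₁,l₂,l₃)=(5,6,7): N and (l;000)² cancel in I_A²/I_B².
A: Δ = 4!·6!·8!/19! = 1/174594420; Racah Σ t=2..4: t=2:+1/2073600 t=3:−1/414720 t=4:+1/829440 = -1/1382400; ⇒ 3j(5 6 7; -3 1 2)² = 294/46189, sgn +1
B: Δ = 4!·6!·8!/19! = 1/174594420; Racah Σ t=4..4: t=4:+1/87091200 = 1/87091200; ⇒ 3j(5 6 7; -5 5 0)² = 35/12597, sgn -1
I_A²/I_B² = (294/46189)/(35/12597) = 126/55

126/55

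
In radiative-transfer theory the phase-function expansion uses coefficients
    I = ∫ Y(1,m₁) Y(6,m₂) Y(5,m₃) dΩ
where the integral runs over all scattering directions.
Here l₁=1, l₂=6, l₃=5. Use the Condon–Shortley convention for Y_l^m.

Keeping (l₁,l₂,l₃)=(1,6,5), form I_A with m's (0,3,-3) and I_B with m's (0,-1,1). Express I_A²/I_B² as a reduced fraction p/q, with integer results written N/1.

27/35

Shared (l₁,l₂,l₃)=(1,6,5): N and (l;000)² cancel in I_A²/I_B².
A: Δ = 2!·0!·10!/13! = 1/858; Racah Σ t=1..1: t=1:−1/80640 = -1/80640; ⇒ 3j(1 6 5; 0 3 -3)² = 9/286, sgn -1
B: Δ = 2!·0!·10!/13! = 1/858; Racah Σ t=1..1: t=1:−1/17280 = -1/17280; ⇒ 3j(1 6 5; 0 -1 1)² = 35/858, sgn -1
I_A²/I_B² = (9/286)/(35/858) = 27/35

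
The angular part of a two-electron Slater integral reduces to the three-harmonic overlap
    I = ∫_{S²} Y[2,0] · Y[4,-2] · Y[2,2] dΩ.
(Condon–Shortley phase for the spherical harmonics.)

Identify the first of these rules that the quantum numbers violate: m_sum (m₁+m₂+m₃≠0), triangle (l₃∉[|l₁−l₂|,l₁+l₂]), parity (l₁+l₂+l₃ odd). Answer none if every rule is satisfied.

m₁+m₂+m₃ = 0 − 2 + 2 = 0  ✓
triangle: |2−4|=2 ≤ l₃=2 ≤ 2+4=6  ✓
parity: l₁+l₂+l₃ = 8 is even  ✓

none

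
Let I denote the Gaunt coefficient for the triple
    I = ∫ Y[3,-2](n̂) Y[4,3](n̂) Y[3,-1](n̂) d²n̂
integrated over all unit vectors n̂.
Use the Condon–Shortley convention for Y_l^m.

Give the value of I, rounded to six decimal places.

-0.095955

m-sum 0 ✓  L=10 even ✓  1≤3≤7 ✓
Π(2lᵢ+1) = 7×9×7 = 441
triangle coeff Δ(3,4,3) = 1/34650
Σ_t [1,3]: t=1:−1/72 t=2:+1/16 t=3:−1/72 = 5/144
(3j)²=2/77 [(3 4 3; 0 0 0)], sign=-1
Σ_t [3,4]: t=3:−1/288 t=4:+1/144 = 1/288
(3j)²=1/99 [(3 4 3; -2 3 -1)], sign=+1
⇒ 4πI² = 14/121
I = (-1)√(14/121/(4π)) = -0.09595473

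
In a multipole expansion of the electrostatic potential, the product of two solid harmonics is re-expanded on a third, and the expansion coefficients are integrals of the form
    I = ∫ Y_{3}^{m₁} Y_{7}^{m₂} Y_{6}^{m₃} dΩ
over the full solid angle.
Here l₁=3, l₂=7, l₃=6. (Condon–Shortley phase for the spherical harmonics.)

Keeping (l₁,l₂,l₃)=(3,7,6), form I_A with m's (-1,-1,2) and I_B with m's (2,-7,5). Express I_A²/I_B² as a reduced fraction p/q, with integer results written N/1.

1058/11011

Shared (l₁,l₂,l₃)=(3,7,6): N and (l;000)² cancel in I_A²/I_B².
A: Δ = 4!·2!·10!/17! = 1/2042040; Racah Σ t=2..4: t=2:+1/138240 t=3:−1/181440 t=4:+1/3870720 = 23/11612160; ⇒ 3j(3 7 6; -1 -1 2)² = 529/204204, sgn +1
B: Δ = 4!·2!·10!/17! = 1/2042040; Racah Σ t=0..0: t=0:+1/87091200 = 1/87091200; ⇒ 3j(3 7 6; 2 -7 5)² = 11/408, sgn -1
I_A²/I_B² = (529/204204)/(11/408) = 1058/11011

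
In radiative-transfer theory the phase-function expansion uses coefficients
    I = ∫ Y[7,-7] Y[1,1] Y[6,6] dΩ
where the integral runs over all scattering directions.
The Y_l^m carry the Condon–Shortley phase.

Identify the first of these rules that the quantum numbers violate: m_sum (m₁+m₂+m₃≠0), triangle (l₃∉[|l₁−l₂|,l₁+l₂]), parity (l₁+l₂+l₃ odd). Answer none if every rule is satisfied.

azimuthal sum: -7 + 1 + 6 = 0  ✓
6 ≤ 6 ≤ 8 (triangle on l)  ✓
L = 7 + 1 + 6 = 14 (even)  ✓

none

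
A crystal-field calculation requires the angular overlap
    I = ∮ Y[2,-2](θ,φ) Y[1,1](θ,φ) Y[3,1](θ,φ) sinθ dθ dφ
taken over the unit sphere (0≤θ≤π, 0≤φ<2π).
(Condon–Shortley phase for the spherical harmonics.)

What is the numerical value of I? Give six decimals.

-0.082589

Checks pass: Σm=0; 6 even; l₃=3∈[1,3].
(2·2+1)(2·1+1)(2·3+1) = 105
Δ: 0! 4! 2! / 7! → 1/105
sum: t=0:+1/4 = 1/4
3j²(2 1 3; 0 0 0) = Δ·Π!·Σ² = 3/35  (sign -1)
sum: t=0:+1/48 = 1/48
3j²(2 1 3; -2 1 1) = Δ·Π!·Σ² = 1/105  (sign +1)
combine: 4πI² = 105·3/35·1/105 = 3/35
take √, sign -1: I = -0.08258890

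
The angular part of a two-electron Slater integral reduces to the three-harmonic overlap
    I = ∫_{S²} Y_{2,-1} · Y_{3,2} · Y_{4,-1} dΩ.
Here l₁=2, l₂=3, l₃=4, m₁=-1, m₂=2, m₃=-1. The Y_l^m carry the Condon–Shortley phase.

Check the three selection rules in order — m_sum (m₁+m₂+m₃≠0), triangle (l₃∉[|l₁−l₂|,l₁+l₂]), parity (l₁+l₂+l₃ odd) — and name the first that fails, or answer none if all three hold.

parity

m₁+m₂+m₃ = -1 + 2 − 1 = 0  ✓
triangle: |2−3|=1 ≤ l₃=4 ≤ 2+3=5  ✓
parity: l₁+l₂+l₃ = 9 is odd  ✗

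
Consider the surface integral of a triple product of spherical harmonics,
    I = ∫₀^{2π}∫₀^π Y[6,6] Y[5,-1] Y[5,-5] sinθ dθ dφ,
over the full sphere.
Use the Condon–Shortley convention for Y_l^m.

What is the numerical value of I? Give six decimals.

Rules hold: Σm=0, L=16 even, 1≤5≤11.
N = 13·11·11 = 1573
Δ = 6!·6!·4!/17! = 1/28588560
Racah Σ t=1..5: t=1:−1/345600 t=2:+1/13824 t=3:−1/5184 t=4:+1/13824 t=5:−1/345600 = -7/129600
⇒ 3j(6 5 5; 0 0 0)² = 80/7293, sgn +1
Racah Σ t=0..0: t=0:+1/12441600 = 1/12441600
⇒ 3j(6 5 5; 6 -1 -5)² = 3/442, sgn +1
4πI² = N·(3j₀)²·(3jₘ)² = 440/3757
I = +1·√(0.117115/4π) = 0.09653856

0.096539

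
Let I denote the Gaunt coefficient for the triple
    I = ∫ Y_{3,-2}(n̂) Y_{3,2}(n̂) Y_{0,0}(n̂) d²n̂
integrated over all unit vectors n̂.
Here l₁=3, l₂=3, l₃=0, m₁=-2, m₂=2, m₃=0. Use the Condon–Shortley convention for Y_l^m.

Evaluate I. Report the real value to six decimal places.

Checks pass: Σm=0; 6 even; l₃=0∈[0,6].
(2·3+1)(2·3+1)(2·0+1) = 49
Δ: 6! 0! 0! / 7! → 1/7
sum: t=3:−1/36 = -1/36
3j²(3 3 0; 0 0 0) = Δ·Π!·Σ² = 1/7  (sign -1)
sum: t=5:−1/120 = -1/120
3j²(3 3 0; -2 2 0) = Δ·Π!·Σ² = 1/7  (sign -1)
combine: 4πI² = 49·1/7·1/7 = 1/1
take √, sign +1: I = 0.28209479

0.282095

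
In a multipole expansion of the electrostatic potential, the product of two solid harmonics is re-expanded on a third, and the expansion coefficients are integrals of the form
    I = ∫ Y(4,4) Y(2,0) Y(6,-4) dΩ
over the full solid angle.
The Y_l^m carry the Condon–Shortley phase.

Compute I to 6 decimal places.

0.106690

m-sum 0 ✓  L=12 even ✓  2≤6≤6 ✓
Π(2lᵢ+1) = 9×5×13 = 585
triangle coeff Δ(4,2,6) = 1/6435
Σ_t [0,0]: t=0:+1/2304 = 1/2304
(3j)²=5/143 [(4 2 6; 0 0 0)], sign=+1
Σ_t [0,0]: t=0:+1/161280 = 1/161280
(3j)²=1/143 [(4 2 6; 4 0 -4)], sign=+1
⇒ 4πI² = 225/1573
I = (+1)√(225/1573/(4π)) = 0.10668957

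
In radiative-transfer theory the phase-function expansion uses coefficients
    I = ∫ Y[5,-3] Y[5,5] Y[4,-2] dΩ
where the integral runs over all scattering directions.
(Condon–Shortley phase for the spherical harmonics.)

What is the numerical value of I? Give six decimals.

-0.184127

Rules hold: Σm=0, L=14 even, 0≤4≤10.
N = 11·11·9 = 1089
Δ = 6!·4!·4!/15! = 1/3153150
Racah Σ t=1..5: t=1:−1/69120 t=2:+1/1728 t=3:−1/576 t=4:+1/1728 t=5:−1/69120 = -7/11520
⇒ 3j(5 5 4; 0 0 0)² = 2/143, sgn -1
Racah Σ t=6..6: t=6:+1/69120 = 1/69120
⇒ 3j(5 5 4; -3 5 -2)² = 4/143, sgn +1
4πI² = N·(3j₀)²·(3jₘ)² = 72/169
I = -1·√(0.426036/4π) = -0.18412721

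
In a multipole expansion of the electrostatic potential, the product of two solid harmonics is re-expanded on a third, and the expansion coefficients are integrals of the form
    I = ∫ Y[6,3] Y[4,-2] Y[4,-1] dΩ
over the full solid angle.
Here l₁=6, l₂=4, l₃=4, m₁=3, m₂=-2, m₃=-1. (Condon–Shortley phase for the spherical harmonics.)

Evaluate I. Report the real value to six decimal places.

-0.103072

Rules hold: Σm=0, L=14 even, 2≤4≤10.
N = 13·9·9 = 1053
Δ = 6!·6!·2!/15! = 1/1261260
Racah Σ t=2..4: t=2:+1/4608 t=3:−1/1296 t=4:+1/4608 = -7/20736
⇒ 3j(6 4 4; 0 0 0)² = 20/1287, sgn -1
Racah Σ t=0..2: t=0:+1/51840 t=1:−1/5760 t=2:+1/11520 = -7/103680
⇒ 3j(6 4 4; 3 -2 -1)² = 7/858, sgn +1
4πI² = N·(3j₀)²·(3jₘ)² = 210/1573
I = -1·√(0.133503/4π) = -0.10307192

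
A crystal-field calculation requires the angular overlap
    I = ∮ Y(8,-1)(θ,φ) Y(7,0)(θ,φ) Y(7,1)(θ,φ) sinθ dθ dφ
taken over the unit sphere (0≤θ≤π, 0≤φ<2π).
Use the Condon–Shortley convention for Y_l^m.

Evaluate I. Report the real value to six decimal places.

-0.059744

Checks pass: Σm=0; 22 even; l₃=7∈[1,15].
(2·8+1)(2·7+1)(2·7+1) = 3825
Δ: 8! 8! 6! / 23! → 1/22086194130
sum: t=1:−1/18289152000 t=2:+1/248832000 t=3:−1/24883200 t=4:+1/11943936 t=5:−1/24883200 t=6:+1/248832000 t=7:−1/18289152000 = 11/975421440
3j²(8 7 7; 0 0 0) = Δ·Π!·Σ² = 1750/289731  (sign -1)
sum: t=1:−1/146313216000 t=2:+1/870912000 t=3:−1/49766400 t=4:+1/14929920 t=5:−1/19906560 t=6:+1/124416000 t=7:−1/5225472000 = 11/1950842880
3j²(8 7 7; -1 0 1) = Δ·Π!·Σ² = 375/193154  (sign +1)
combine: 4πI² = 3825·1750/289731·375/193154 = 24609375/548653937
take √, sign -1: I = -0.05974425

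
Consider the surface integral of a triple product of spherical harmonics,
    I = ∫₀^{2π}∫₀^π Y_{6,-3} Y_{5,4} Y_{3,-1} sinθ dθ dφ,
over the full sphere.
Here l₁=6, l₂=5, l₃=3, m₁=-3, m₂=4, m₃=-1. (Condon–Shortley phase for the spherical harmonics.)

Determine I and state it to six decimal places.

m-sum 0 ✓  L=14 even ✓  1≤3≤11 ✓
Π(2lᵢ+1) = 13×11×7 = 1001
triangle coeff Δ(6,5,3) = 1/675675
Σ_t [3,5]: t=3:−1/8640 t=4:+1/2304 t=5:−1/8640 = 7/34560
(3j)²=7/429 [(6 5 3; 0 0 0)], sign=-1
Σ_t [7,8]: t=7:−1/40320 t=8:+1/241920 = -1/48384
(3j)²=24/1001 [(6 5 3; -3 4 -1)], sign=-1
⇒ 4πI² = 56/143
I = (+1)√(56/143/(4π)) = 0.17653103

0.176531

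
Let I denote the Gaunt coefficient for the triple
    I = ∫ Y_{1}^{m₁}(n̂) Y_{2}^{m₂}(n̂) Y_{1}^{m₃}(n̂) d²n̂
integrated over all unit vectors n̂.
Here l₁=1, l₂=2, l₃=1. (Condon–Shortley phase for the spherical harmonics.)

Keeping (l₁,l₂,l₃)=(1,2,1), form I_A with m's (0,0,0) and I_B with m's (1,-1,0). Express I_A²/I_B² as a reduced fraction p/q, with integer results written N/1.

Shared (l₁,l₂,l₃)=(1,2,1): N and (l;000)² cancel in I_A²/I_B².
A: Δ = 2!·0!·2!/5! = 1/30; Racah Σ t=1..1: t=1:−1/1 = -1/1; ⇒ 3j(1 2 1; 0 0 0)² = 2/15, sgn +1
B: Δ = 2!·0!·2!/5! = 1/30; Racah Σ t=0..0: t=0:+1/2 = 1/2; ⇒ 3j(1 2 1; 1 -1 0)² = 1/10, sgn -1
I_A²/I_B² = (2/15)/(1/10) = 4/3

4/3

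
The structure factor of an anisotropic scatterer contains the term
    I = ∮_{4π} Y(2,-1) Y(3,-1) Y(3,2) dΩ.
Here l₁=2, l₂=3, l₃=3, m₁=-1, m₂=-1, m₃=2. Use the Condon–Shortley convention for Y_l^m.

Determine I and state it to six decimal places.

Rules hold: Σm=0, L=8 even, 1≤3≤5.
N = 5·7·7 = 245
Δ = 2!·2!·4!/9! = 1/3780
Racah Σ t=0..2: t=0:+1/24 t=1:−1/4 t=2:+1/24 = -1/6
⇒ 3j(2 3 3; 0 0 0)² = 4/105, sgn +1
Racah Σ t=1..2: t=1:−1/12 t=2:+1/48 = -1/16
⇒ 3j(2 3 3; -1 -1 2)² = 1/28, sgn +1
4πI² = N·(3j₀)²·(3jₘ)² = 1/3
I = +1·√(0.333333/4π) = 0.16286750

0.162868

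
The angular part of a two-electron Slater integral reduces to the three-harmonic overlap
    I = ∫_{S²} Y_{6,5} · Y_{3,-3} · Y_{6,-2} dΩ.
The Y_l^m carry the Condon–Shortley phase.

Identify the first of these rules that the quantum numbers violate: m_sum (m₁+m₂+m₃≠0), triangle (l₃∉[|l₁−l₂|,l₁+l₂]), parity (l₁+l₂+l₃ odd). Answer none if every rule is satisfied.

Σmᵢ = 0  ✓
l₃∈[|l₁−l₂|,l₁+l₂]=[3,9], have l₃=6  ✓
Σlᵢ = 15 ⇒ odd  ✗

parity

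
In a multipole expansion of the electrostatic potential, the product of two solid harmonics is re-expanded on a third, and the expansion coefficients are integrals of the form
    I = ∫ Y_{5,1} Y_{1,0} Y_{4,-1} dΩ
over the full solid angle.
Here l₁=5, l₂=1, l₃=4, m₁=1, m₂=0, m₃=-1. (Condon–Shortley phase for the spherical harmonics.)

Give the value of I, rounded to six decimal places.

-0.240571

m-sum 0 ✓  L=10 even ✓  4≤4≤6 ✓
Π(2lᵢ+1) = 11×3×9 = 297
triangle coeff Δ(5,1,4) = 1/495
Σ_t [1,1]: t=1:−1/576 = -1/576
(3j)²=5/99 [(5 1 4; 0 0 0)], sign=-1
Σ_t [1,1]: t=1:−1/720 = -1/720
(3j)²=8/165 [(5 1 4; 1 0 -1)], sign=+1
⇒ 4πI² = 8/11
I = (-1)√(8/11/(4π)) = -0.24057125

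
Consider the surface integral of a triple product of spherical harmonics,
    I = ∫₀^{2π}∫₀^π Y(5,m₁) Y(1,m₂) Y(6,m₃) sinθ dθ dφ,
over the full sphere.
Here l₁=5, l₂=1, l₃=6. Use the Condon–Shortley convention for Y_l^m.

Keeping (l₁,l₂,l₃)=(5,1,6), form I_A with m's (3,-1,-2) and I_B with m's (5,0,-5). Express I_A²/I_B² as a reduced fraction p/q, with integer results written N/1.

Same 5,1,6: normalisation and zero-m 3j drop out of the ratio.
A: Δ: 0! 10! 2! / 13! → 1/858; sum: t=0:+1/161280 = 1/161280; 3j²(5 1 6; 3 -1 -2) = Δ·Π!·Σ² = 1/143  (sign +1)
B: Δ: 0! 10! 2! / 13! → 1/858; sum: t=0:+1/3628800 = 1/3628800; 3j²(5 1 6; 5 0 -5) = Δ·Π!·Σ² = 1/78  (sign -1)
I_A²/I_B² = (1/143)/(1/78) = 6/11

6/11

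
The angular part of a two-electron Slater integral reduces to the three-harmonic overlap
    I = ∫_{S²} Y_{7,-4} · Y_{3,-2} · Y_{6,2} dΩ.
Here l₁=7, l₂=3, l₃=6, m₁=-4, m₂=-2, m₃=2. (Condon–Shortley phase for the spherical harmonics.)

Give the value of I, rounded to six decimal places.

m-sum = -4 − 2 + 2 = -4 ≠ 0 ⇒ I = 0

0.000000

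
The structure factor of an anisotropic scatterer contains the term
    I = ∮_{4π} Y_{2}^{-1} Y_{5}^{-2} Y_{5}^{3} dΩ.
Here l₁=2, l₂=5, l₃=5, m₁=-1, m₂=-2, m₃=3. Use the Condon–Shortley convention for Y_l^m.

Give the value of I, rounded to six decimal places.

-0.161739

m-sum 0 ✓  L=12 even ✓  3≤5≤7 ✓
Π(2lᵢ+1) = 5×11×11 = 605
triangle coeff Δ(2,5,5) = 1/38610
Σ_t [0,2]: t=0:+1/2880 t=1:−1/576 t=2:+1/2880 = -1/960
(3j)²=10/429 [(2 5 5; 0 0 0)], sign=+1
Σ_t [1,2]: t=1:−1/2880 t=2:+1/10080 = -1/4032
(3j)²=10/429 [(2 5 5; -1 -2 3)], sign=-1
⇒ 4πI² = 500/1521
I = (-1)√(500/1521/(4π)) = -0.16173926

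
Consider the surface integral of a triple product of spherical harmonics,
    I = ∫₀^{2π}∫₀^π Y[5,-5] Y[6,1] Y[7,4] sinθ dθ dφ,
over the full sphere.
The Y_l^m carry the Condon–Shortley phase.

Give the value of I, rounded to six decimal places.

Rules hold: Σm=0, L=18 even, 1≤7≤11.
N = 11·13·15 = 2145
Δ = 4!·6!·8!/19! = 1/174594420
Racah Σ t=0..4: t=0:+1/4147200 t=1:−1/207360 t=2:+1/82944 t=3:−1/207360 t=4:+1/4147200 = 1/345600
⇒ 3j(5 6 7; 0 0 0)² = 420/46189, sgn -1
Racah Σ t=4..4: t=4:+1/12441600 = 1/12441600
⇒ 3j(5 6 7; -5 1 4)² = 245/12597, sgn -1
4πI² = N·(3j₀)²·(3jₘ)² = 514500/1356277
I = +1·√(0.379347/4π) = 0.17374550

0.173745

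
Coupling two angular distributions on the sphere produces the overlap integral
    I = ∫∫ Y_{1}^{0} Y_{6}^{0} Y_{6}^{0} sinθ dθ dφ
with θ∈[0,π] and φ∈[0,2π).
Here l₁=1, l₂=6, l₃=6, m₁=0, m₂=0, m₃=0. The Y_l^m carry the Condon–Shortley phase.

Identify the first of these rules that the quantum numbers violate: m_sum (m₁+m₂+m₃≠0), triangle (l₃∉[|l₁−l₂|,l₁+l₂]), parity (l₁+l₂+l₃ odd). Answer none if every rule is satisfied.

parity

m₁+m₂+m₃ = 0 + 0 + 0 = 0  ✓
triangle: |1−6|=5 ≤ l₃=6 ≤ 1+6=7  ✓
parity: l₁+l₂+l₃ = 13 is odd  ✗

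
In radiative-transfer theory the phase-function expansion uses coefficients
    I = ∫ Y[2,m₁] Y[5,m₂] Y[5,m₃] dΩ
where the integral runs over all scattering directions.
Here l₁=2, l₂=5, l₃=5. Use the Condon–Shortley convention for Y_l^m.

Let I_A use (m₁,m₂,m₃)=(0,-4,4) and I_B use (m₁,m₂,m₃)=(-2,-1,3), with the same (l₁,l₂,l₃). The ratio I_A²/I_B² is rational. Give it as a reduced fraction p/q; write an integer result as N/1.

9/28

Shared (l₁,l₂,l₃)=(2,5,5): N and (l;000)² cancel in I_A²/I_B².
A: Δ = 2!·2!·8!/13! = 1/38610; Racah Σ t=0..1: t=0:+1/20160 t=1:−1/40320 = 1/40320; ⇒ 3j(2 5 5; 0 -4 4)² = 6/715, sgn -1
B: Δ = 2!·2!·8!/13! = 1/38610; Racah Σ t=2..2: t=2:+1/5760 = 1/5760; ⇒ 3j(2 5 5; -2 -1 3)² = 56/2145, sgn +1
I_A²/I_B² = (6/715)/(56/2145) = 9/28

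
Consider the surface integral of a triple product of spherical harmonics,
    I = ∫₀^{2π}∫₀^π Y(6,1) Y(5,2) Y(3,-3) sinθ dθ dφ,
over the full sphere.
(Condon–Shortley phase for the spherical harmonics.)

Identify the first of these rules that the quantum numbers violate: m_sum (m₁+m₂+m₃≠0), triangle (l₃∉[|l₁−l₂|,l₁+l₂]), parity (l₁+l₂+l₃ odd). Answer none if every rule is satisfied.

none

Σmᵢ = 0  ✓
l₃∈[|l₁−l₂|,l₁+l₂]=[1,11], have l₃=3  ✓
Σlᵢ = 14 ⇒ even  ✓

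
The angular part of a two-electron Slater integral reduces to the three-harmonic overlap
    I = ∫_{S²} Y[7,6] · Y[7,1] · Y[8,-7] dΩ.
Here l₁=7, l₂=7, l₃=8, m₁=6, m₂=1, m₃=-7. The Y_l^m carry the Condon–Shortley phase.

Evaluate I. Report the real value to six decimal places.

m-sum 0 ✓  L=22 even ✓  0≤8≤14 ✓
Π(2lᵢ+1) = 15×15×17 = 3825
triangle coeff Δ(7,7,8) = 1/22086194130
Σ_t [0,6]: t=0:+1/18289152000 t=1:−1/248832000 t=2:+1/24883200 t=3:−1/11943936 t=4:+1/24883200 t=5:−1/248832000 t=6:+1/18289152000 = -11/975421440
(3j)²=1750/289731 [(7 7 8; 0 0 0)], sign=-1
Σ_t [0,1]: t=0:+1/146313216000 t=1:−1/24385536000 = -1/29262643200
(3j)²=650/52003 [(7 7 8; 6 1 -7)], sign=+1
⇒ 4πI² = 937500/3246473
I = (-1)√(937500/3246473/(4π)) = -0.15159149

-0.151591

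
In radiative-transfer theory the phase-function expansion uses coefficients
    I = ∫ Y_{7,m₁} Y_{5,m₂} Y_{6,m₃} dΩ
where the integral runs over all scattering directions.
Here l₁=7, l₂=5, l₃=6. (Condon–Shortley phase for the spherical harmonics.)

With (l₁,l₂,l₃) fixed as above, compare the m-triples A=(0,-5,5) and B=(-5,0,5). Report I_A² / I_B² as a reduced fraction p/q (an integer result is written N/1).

Same 7,5,6: normalisation and zero-m 3j drop out of the ratio.
A: Δ: 6! 8! 4! / 19! → 1/174594420; sum: t=0:+1/87091200 = 1/87091200; 3j²(7 5 6; 0 -5 5) = Δ·Π!·Σ² = 35/12597  (sign -1)
B: Δ: 6! 8! 4! / 19! → 1/174594420; sum: t=4:+1/11612160 t=5:−1/14515200 = 1/58060800; 3j²(7 5 6; -5 0 5) = Δ·Π!·Σ² = 55/58786  (sign -1)
I_A²/I_B² = (35/12597)/(55/58786) = 98/33

98/33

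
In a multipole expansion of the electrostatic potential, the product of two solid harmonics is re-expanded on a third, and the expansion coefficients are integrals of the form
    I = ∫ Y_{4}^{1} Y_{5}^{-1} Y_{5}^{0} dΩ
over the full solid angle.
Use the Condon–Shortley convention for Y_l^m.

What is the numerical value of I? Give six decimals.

-0.053153

Checks pass: Σm=0; 14 even; l₃=5∈[1,9].
(2·4+1)(2·5+1)(2·5+1) = 1089
Δ: 4! 4! 6! / 15! → 1/3153150
sum: t=0:+1/69120 t=1:−1/1728 t=2:+1/576 t=3:−1/1728 t=4:+1/69120 = 7/11520
3j²(4 5 5; 0 0 0) = Δ·Π!·Σ² = 2/143  (sign -1)
sum: t=0:+1/6912 t=1:−1/864 t=2:+1/1152 t=3:−1/17280 = -7/34560
3j²(4 5 5; 1 -1 0) = Δ·Π!·Σ² = 1/429  (sign +1)
combine: 4πI² = 1089·2/143·1/429 = 6/169
take √, sign -1: I = -0.05315295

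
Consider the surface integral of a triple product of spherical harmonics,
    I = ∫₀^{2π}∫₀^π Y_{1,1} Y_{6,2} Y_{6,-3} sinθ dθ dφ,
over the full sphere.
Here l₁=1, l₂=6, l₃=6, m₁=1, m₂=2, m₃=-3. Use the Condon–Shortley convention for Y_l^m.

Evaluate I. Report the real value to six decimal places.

L=13 odd ⇒ parity kills the (l;000) factor ⇒ I = 0

0.000000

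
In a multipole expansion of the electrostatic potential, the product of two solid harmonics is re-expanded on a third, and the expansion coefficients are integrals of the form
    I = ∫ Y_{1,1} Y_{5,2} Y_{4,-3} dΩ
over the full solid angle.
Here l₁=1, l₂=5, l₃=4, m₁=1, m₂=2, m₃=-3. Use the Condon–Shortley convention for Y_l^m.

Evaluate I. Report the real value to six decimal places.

0.085055

m-sum 0 ✓  L=10 even ✓  4≤4≤6 ✓
Π(2lᵢ+1) = 3×11×9 = 297
triangle coeff Δ(1,5,4) = 1/495
Σ_t [1,1]: t=1:−1/576 = -1/576
(3j)²=5/99 [(1 5 4; 0 0 0)], sign=-1
Σ_t [0,0]: t=0:+1/10080 = 1/10080
(3j)²=1/165 [(1 5 4; 1 2 -3)], sign=-1
⇒ 4πI² = 1/11
I = (+1)√(1/11/(4π)) = 0.08505478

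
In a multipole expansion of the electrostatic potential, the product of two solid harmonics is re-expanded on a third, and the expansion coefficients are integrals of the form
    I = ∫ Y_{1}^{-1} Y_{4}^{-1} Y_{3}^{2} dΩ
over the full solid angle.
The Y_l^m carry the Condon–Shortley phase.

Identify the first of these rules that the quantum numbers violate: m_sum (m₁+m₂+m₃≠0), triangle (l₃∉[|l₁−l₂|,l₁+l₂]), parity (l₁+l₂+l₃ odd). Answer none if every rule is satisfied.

none

Σmᵢ = 0  ✓
l₃∈[|l₁−l₂|,l₁+l₂]=[3,5], have l₃=3  ✓
Σlᵢ = 8 ⇒ even  ✓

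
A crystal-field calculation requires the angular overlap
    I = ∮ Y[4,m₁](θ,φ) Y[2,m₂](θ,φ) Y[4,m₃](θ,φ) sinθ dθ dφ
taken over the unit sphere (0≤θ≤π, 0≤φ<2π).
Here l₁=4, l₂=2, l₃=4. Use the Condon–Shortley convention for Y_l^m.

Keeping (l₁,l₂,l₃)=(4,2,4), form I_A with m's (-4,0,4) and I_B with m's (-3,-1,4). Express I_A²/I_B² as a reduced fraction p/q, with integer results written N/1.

4/3

Shared (l₁,l₂,l₃)=(4,2,4): N and (l;000)² cancel in I_A²/I_B².
A: Δ = 2!·6!·2!/11! = 1/13860; Racah Σ t=2..2: t=2:+1/2880 = 1/2880; ⇒ 3j(4 2 4; -4 0 4)² = 28/495, sgn +1
B: Δ = 2!·6!·2!/11! = 1/13860; Racah Σ t=1..1: t=1:−1/1440 = -1/1440; ⇒ 3j(4 2 4; -3 -1 4)² = 7/165, sgn -1
I_A²/I_B² = (28/495)/(7/165) = 4/3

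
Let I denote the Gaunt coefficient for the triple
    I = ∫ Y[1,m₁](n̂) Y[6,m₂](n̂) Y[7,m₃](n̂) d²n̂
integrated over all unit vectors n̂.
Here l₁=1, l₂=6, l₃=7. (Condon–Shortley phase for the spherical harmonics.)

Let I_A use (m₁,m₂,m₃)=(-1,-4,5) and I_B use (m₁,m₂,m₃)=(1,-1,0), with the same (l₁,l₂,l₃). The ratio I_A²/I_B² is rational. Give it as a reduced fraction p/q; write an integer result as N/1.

22/7

l's match ⇒ only the (l;m) 3-j factors differ between A and B.
A: triangle coeff Δ(1,6,7) = 1/1365; Σ_t [0,0]: t=0:+1/14515200 = 1/14515200; (3j)²=22/455 [(1 6 7; -1 -4 5)], sign=+1
B: triangle coeff Δ(1,6,7) = 1/1365; Σ_t [0,0]: t=0:+1/1209600 = 1/1209600; (3j)²=1/65 [(1 6 7; 1 -1 0)], sign=-1
I_A²/I_B² = (22/455)/(1/65) = 22/7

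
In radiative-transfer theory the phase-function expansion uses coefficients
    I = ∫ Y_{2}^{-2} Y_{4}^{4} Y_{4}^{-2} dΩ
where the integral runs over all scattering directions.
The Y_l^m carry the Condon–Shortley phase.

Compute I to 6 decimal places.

-0.106180

Checks pass: Σm=0; 10 even; l₃=4∈[2,6].
(2·2+1)(2·4+1)(2·4+1) = 405
Δ: 2! 2! 6! / 11! → 1/13860
sum: t=0:+1/192 t=1:−1/36 t=2:+1/192 = -5/288
3j²(2 4 4; 0 0 0) = Δ·Π!·Σ² = 20/693  (sign -1)
sum: t=2:+1/2880 = 1/2880
3j²(2 4 4; -2 4 -2) = Δ·Π!·Σ² = 2/165  (sign +1)
combine: 4πI² = 405·20/693·2/165 = 120/847
take √, sign -1: I = -0.10618031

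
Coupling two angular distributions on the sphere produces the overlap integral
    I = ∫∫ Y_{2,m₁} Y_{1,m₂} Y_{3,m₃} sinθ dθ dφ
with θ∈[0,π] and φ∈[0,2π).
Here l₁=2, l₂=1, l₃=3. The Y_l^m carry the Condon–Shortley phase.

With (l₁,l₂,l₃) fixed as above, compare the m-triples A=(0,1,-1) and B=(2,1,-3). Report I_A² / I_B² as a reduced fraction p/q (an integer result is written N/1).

2/5

Shared (l₁,l₂,l₃)=(2,1,3): N and (l;000)² cancel in I_A²/I_B².
A: Δ = 0!·4!·2!/7! = 1/105; Racah Σ t=0..0: t=0:+1/8 = 1/8; ⇒ 3j(2 1 3; 0 1 -1)² = 2/35, sgn +1
B: Δ = 0!·4!·2!/7! = 1/105; Racah Σ t=0..0: t=0:+1/48 = 1/48; ⇒ 3j(2 1 3; 2 1 -3)² = 1/7, sgn +1
I_A²/I_B² = (2/35)/(1/7) = 2/5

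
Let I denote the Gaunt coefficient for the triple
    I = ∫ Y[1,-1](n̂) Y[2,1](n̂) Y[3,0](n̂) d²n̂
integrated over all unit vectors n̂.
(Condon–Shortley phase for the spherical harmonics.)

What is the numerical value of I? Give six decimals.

0.143048

Rules hold: Σm=0, L=6 even, 1≤3≤3.
N = 3·5·7 = 105
Δ = 0!·2!·4!/7! = 1/105
Racah Σ t=0..0: t=0:+1/4 = 1/4
⇒ 3j(1 2 3; 0 0 0)² = 3/35, sgn -1
Racah Σ t=0..0: t=0:+1/12 = 1/12
⇒ 3j(1 2 3; -1 1 0)² = 1/35, sgn -1
4πI² = N·(3j₀)²·(3jₘ)² = 9/35
I = +1·√(0.257143/4π) = 0.14304817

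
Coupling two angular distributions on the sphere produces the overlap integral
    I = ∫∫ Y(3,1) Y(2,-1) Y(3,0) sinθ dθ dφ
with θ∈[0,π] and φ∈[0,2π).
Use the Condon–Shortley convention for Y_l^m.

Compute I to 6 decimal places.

Rules hold: Σm=0, L=8 even, 1≤3≤5.
N = 7·5·7 = 245
Δ = 2!·4!·2!/9! = 1/3780
Racah Σ t=0..2: t=0:+1/24 t=1:−1/4 t=2:+1/24 = -1/6
⇒ 3j(3 2 3; 0 0 0)² = 4/105, sgn +1
Racah Σ t=0..1: t=0:+1/8 t=1:−1/12 = 1/24
⇒ 3j(3 2 3; 1 -1 0)² = 1/210, sgn -1
4πI² = N·(3j₀)²·(3jₘ)² = 2/45
I = -1·√(0.0444444/4π) = -0.05947080

-0.059471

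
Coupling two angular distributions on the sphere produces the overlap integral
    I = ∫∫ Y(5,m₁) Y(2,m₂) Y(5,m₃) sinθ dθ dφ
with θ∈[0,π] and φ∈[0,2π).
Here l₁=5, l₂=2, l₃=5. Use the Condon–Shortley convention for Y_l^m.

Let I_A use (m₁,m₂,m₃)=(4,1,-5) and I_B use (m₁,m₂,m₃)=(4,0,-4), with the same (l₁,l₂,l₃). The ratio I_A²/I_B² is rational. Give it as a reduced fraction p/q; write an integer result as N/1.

15/4

Same 5,2,5: normalisation and zero-m 3j drop out of the ratio.
A: Δ: 2! 8! 2! / 13! → 1/38610; sum: t=1:−1/80640 = -1/80640; 3j²(5 2 5; 4 1 -5) = Δ·Π!·Σ² = 9/286  (sign -1)
B: Δ: 2! 8! 2! / 13! → 1/38610; sum: t=0:+1/20160 t=1:−1/40320 = 1/40320; 3j²(5 2 5; 4 0 -4) = Δ·Π!·Σ² = 6/715  (sign -1)
I_A²/I_B² = (9/286)/(6/715) = 15/4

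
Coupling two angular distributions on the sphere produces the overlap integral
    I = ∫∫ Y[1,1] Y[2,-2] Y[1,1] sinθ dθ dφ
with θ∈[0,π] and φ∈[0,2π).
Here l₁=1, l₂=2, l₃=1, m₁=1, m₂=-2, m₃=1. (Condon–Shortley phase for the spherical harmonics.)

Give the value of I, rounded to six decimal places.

Checks pass: Σm=0; 4 even; l₃=1∈[1,3].
(2·1+1)(2·2+1)(2·1+1) = 45
Δ: 2! 0! 2! / 5! → 1/30
sum: t=1:−1/1 = -1/1
3j²(1 2 1; 0 0 0) = Δ·Π!·Σ² = 2/15  (sign +1)
sum: t=0:+1/4 = 1/4
3j²(1 2 1; 1 -2 1) = Δ·Π!·Σ² = 1/5  (sign +1)
combine: 4πI² = 45·2/15·1/5 = 6/5
take √, sign +1: I = 0.30901936

0.309019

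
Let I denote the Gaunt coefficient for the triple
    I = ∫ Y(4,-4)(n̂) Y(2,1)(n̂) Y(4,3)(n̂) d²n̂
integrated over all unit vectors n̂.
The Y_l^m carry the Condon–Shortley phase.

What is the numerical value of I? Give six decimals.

Checks pass: Σm=0; 10 even; l₃=4∈[2,6].
(2·4+1)(2·2+1)(2·4+1) = 405
Δ: 2! 6! 2! / 11! → 1/13860
sum: t=0:+1/192 t=1:−1/36 t=2:+1/192 = -5/288
3j²(4 2 4; 0 0 0) = Δ·Π!·Σ² = 20/693  (sign -1)
sum: t=2:+1/1440 = 1/1440
3j²(4 2 4; -4 1 3) = Δ·Π!·Σ² = 7/165  (sign -1)
combine: 4πI² = 405·20/693·7/165 = 60/121
take √, sign +1: I = 0.19864517

0.198645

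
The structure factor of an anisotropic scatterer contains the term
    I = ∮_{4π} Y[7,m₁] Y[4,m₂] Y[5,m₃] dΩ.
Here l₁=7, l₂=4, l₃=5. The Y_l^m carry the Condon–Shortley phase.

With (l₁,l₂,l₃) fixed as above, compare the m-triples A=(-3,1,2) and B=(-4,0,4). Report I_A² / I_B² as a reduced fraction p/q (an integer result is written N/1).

1849/2640

Shared (l₁,l₂,l₃)=(7,4,5): N and (l;000)² cancel in I_A²/I_B².
A: Δ = 6!·8!·2!/17! = 1/6126120; Racah Σ t=3..5: t=3:−1/362880 t=4:+1/69120 t=5:−1/172800 = 43/7257600; ⇒ 3j(7 4 5; -3 1 2)² = 1849/170170, sgn -1
B: Δ = 6!·8!·2!/17! = 1/6126120; Racah Σ t=3..4: t=3:−1/1451520 t=4:+1/483840 = 1/725760; ⇒ 3j(7 4 5; -4 0 4)² = 24/1547, sgn -1
I_A²/I_B² = (1849/170170)/(24/1547) = 1849/2640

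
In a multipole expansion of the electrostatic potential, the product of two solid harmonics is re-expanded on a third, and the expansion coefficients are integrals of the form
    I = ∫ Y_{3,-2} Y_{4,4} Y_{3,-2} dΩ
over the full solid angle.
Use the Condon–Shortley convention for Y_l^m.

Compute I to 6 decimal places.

m-sum 0 ✓  L=10 even ✓  1≤3≤7 ✓
Π(2lᵢ+1) = 7×9×7 = 441
triangle coeff Δ(3,4,3) = 1/34650
Σ_t [1,3]: t=1:−1/72 t=2:+1/16 t=3:−1/72 = 5/144
(3j)²=2/77 [(3 4 3; 0 0 0)], sign=-1
Σ_t [4,4]: t=4:+1/576 = 1/576
(3j)²=5/99 [(3 4 3; -2 4 -2)], sign=-1
⇒ 4πI² = 70/121
I = (+1)√(70/121/(4π)) = 0.21456131

0.214561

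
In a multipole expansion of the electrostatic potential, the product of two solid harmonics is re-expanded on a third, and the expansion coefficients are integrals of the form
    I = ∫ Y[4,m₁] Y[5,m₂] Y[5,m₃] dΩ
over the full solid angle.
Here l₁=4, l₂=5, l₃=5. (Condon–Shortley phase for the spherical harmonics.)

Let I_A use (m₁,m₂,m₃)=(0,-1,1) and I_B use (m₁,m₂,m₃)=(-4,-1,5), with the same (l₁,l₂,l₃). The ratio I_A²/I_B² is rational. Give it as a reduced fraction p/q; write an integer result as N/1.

Shared (l₁,l₂,l₃)=(4,5,5): N and (l;000)² cancel in I_A²/I_B².
A: Δ = 4!·4!·6!/15! = 1/3153150; Racah Σ t=0..4: t=0:+1/27648 t=1:−1/1296 t=2:+1/768 t=3:−1/4320 t=4:+1/414720 = 7/20736; ⇒ 3j(4 5 5; 0 -1 1)² = 8/1287, sgn +1
B: Δ = 4!·4!·6!/15! = 1/3153150; Racah Σ t=4..4: t=4:+1/414720 = 1/414720; ⇒ 3j(4 5 5; -4 -1 5)² = 2/429, sgn +1
I_A²/I_B² = (8/1287)/(2/429) = 4/3

4/3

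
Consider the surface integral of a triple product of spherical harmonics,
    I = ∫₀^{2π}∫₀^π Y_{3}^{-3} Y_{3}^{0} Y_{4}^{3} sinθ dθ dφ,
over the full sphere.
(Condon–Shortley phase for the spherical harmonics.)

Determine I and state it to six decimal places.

Checks pass: Σm=0; 10 even; l₃=4∈[0,6].
(2·3+1)(2·3+1)(2·4+1) = 441
Δ: 2! 4! 4! / 11! → 1/34650
sum: t=0:+1/72 t=1:−1/16 t=2:+1/72 = -5/144
3j²(3 3 4; 0 0 0) = Δ·Π!·Σ² = 2/77  (sign -1)
sum: t=2:+1/288 = 1/288
3j²(3 3 4; -3 0 3) = Δ·Π!·Σ² = 1/22  (sign -1)
combine: 4πI² = 441·2/77·1/22 = 63/121
take √, sign +1: I = 0.20355073

0.203551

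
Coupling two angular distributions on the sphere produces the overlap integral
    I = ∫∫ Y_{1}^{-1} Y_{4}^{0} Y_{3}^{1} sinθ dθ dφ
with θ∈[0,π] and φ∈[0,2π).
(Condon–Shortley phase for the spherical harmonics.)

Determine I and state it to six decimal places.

0.150786

Rules hold: Σm=0, L=8 even, 3≤3≤5.
N = 3·9·7 = 189
Δ = 2!·0!·6!/9! = 1/252
Racah Σ t=1..1: t=1:−1/36 = -1/36
⇒ 3j(1 4 3; 0 0 0)² = 4/63, sgn +1
Racah Σ t=2..2: t=2:+1/96 = 1/96
⇒ 3j(1 4 3; -1 0 1)² = 1/42, sgn +1
4πI² = N·(3j₀)²·(3jₘ)² = 2/7
I = +1·√(0.285714/4π) = 0.15078601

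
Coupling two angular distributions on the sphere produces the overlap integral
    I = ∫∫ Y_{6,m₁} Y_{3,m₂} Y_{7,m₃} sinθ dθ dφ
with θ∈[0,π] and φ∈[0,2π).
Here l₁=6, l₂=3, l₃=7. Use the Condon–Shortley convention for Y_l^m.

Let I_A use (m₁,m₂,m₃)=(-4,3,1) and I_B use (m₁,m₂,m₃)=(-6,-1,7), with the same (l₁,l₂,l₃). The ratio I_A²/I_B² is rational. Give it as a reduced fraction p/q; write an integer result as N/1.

3375/22022

Same 6,3,7: normalisation and zero-m 3j drop out of the ratio.
A: Δ: 2! 10! 4! / 17! → 1/2042040; sum: t=2:+1/3870720 = 1/3870720; 3j²(6 3 7; -4 3 1) = Δ·Π!·Σ² = 675/136136  (sign +1)
B: Δ: 2! 10! 4! / 17! → 1/2042040; sum: t=2:+1/174182400 = 1/174182400; 3j²(6 3 7; -6 -1 7) = Δ·Π!·Σ² = 11/340  (sign +1)
I_A²/I_B² = (675/136136)/(11/340) = 3375/22022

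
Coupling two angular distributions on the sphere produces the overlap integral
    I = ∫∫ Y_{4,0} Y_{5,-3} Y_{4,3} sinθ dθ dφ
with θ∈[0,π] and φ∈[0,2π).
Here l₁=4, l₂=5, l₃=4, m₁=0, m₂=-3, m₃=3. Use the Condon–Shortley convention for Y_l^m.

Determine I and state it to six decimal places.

L=13 odd ⇒ parity kills the (l;000) factor ⇒ I = 0

0.000000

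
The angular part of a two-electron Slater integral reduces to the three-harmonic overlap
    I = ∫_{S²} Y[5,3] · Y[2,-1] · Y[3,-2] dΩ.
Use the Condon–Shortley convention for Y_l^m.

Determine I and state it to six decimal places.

-0.253584

m-sum 0 ✓  L=10 even ✓  3≤3≤7 ✓
Π(2lᵢ+1) = 11×5×7 = 385
triangle coeff Δ(5,2,3) = 1/2310
Σ_t [2,2]: t=2:+1/144 = 1/144
(3j)²=10/231 [(5 2 3; 0 0 0)], sign=-1
Σ_t [1,1]: t=1:−1/720 = -1/720
(3j)²=8/165 [(5 2 3; 3 -1 -2)], sign=+1
⇒ 4πI² = 80/99
I = (-1)√(80/99/(4π)) = -0.25358436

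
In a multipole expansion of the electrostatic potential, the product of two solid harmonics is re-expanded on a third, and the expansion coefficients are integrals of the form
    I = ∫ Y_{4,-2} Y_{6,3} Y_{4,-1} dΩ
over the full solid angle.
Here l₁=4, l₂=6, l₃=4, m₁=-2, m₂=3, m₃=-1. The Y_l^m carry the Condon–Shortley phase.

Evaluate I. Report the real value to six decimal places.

-0.103072

Checks pass: Σm=0; 14 even; l₃=4∈[2,10].
(2·4+1)(2·6+1)(2·4+1) = 1053
Δ: 6! 2! 6! / 15! → 1/1261260
sum: t=2:+1/4608 t=3:−1/1296 t=4:+1/4608 = -7/20736
3j²(4 6 4; 0 0 0) = Δ·Π!·Σ² = 20/1287  (sign -1)
sum: t=4:+1/11520 t=5:−1/5760 t=6:+1/51840 = -7/103680
3j²(4 6 4; -2 3 -1) = Δ·Π!·Σ² = 7/858  (sign +1)
combine: 4πI² = 1053·20/1287·7/858 = 210/1573
take √, sign -1: I = -0.10307192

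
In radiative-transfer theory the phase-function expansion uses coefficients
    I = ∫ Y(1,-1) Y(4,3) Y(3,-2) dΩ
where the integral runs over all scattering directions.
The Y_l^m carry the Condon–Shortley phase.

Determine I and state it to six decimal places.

Rules hold: Σm=0, L=8 even, 3≤3≤5.
N = 3·9·7 = 189
Δ = 2!·0!·6!/9! = 1/252
Racah Σ t=1..1: t=1:−1/36 = -1/36
⇒ 3j(1 4 3; 0 0 0)² = 4/63, sgn +1
Racah Σ t=2..2: t=2:+1/240 = 1/240
⇒ 3j(1 4 3; -1 3 -2)² = 1/12, sgn -1
4πI² = N·(3j₀)²·(3jₘ)² = 1/1
I = -1·√(1/4π) = -0.28209479

-0.282095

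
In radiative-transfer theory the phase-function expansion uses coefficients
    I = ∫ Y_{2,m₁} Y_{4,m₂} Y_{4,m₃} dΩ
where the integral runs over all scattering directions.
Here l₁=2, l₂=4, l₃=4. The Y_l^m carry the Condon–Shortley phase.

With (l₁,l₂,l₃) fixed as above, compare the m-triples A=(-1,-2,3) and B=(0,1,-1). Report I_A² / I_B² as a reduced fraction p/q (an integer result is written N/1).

Shared (l₁,l₂,l₃)=(2,4,4): N and (l;000)² cancel in I_A²/I_B².
A: Δ = 2!·2!·6!/11! = 1/13860; Racah Σ t=1..2: t=1:−1/240 t=2:+1/1440 = -1/288; ⇒ 3j(2 4 4; -1 -2 3)² = 5/132, sgn +1
B: Δ = 2!·2!·6!/11! = 1/13860; Racah Σ t=0..2: t=0:+1/480 t=1:−1/48 t=2:+1/144 = -17/1440; ⇒ 3j(2 4 4; 0 1 -1)² = 289/13860, sgn +1
I_A²/I_B² = (5/132)/(289/13860) = 525/289

525/289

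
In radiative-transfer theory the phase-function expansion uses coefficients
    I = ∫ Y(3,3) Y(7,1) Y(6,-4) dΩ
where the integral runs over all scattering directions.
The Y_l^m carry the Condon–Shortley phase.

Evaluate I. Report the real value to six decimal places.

m-sum 0 ✓  L=16 even ✓  4≤6≤10 ✓
Π(2lᵢ+1) = 7×15×13 = 1365
triangle coeff Δ(3,7,6) = 1/2042040
Σ_t [1,3]: t=1:−1/207360 t=2:+1/57600 t=3:−1/207360 = 1/129600
(3j)²=168/12155 [(3 7 6; 0 0 0)], sign=+1
Σ_t [0,0]: t=0:+1/3870720 = 1/3870720
(3j)²=675/136136 [(3 7 6; 3 1 -4)], sign=+1
⇒ 4πI² = 42525/454597
I = (+1)√(42525/454597/(4π)) = 0.08627877

0.086279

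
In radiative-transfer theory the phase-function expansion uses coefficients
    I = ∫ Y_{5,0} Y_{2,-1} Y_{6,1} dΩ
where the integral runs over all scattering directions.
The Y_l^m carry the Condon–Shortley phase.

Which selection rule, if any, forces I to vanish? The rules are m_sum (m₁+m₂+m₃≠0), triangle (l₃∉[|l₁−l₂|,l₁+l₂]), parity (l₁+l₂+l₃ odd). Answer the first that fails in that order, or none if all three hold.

parity

m₁+m₂+m₃ = 0 − 1 + 1 = 0  ✓
triangle: |5−2|=3 ≤ l₃=6 ≤ 5+2=7  ✓
parity: l₁+l₂+l₃ = 13 is odd  ✗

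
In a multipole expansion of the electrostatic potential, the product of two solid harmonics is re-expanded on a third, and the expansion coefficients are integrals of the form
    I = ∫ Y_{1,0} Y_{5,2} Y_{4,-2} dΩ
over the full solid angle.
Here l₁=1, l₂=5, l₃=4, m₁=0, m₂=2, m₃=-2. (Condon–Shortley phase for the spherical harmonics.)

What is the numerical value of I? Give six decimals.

0.225034

m-sum 0 ✓  L=10 even ✓  4≤4≤6 ✓
Π(2lᵢ+1) = 3×11×9 = 297
triangle coeff Δ(1,5,4) = 1/495
Σ_t [1,1]: t=1:−1/576 = -1/576
(3j)²=5/99 [(1 5 4; 0 0 0)], sign=-1
Σ_t [1,1]: t=1:−1/1440 = -1/1440
(3j)²=7/165 [(1 5 4; 0 2 -2)], sign=-1
⇒ 4πI² = 7/11
I = (+1)√(7/11/(4π)) = 0.22503380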